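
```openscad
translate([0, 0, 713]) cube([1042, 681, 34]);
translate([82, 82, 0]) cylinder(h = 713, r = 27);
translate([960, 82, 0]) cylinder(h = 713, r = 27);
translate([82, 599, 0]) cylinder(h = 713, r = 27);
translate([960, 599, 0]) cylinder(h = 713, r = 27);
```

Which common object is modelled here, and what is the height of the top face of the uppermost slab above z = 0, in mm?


A table. The table height is 747 mm.

A 1042×681×34 slab sits at z = 713 on four Ø54 mm round legs — a table. The top surface is at 713 + 34 = 747 mm.


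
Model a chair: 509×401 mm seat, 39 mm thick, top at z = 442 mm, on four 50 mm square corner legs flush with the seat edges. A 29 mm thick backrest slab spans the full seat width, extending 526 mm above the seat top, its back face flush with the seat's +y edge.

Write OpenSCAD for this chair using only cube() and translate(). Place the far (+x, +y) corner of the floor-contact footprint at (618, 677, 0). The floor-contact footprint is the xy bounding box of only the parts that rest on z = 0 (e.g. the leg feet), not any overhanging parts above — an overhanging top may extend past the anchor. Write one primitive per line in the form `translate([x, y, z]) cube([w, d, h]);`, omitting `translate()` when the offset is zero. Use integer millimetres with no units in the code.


// leg_h = 442 - 39 = 403
translate([109, 276, 403]) cube([509, 401, 39]);
translate([109, 276, 0]) cube([50, 50, 403]);
translate([568, 276, 0]) cube([50, 50, 403]);
translate([109, 627, 0]) cube([50, 50, 403]);
translate([568, 627, 0]) cube([50, 50, 403]);
translate([109, 648, 442]) cube([509, 29, 526]);


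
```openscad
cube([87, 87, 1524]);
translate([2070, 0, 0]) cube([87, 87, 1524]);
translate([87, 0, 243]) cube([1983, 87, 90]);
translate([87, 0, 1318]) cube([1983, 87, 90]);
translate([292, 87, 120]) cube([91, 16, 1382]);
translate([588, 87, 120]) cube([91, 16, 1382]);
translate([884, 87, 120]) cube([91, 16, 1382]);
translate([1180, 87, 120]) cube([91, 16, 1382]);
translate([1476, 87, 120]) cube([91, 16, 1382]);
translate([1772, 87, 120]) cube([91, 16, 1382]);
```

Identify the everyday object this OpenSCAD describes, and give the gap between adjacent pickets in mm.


A fence section. The picket gap is 205 mm.

Two posts, two rails, 6 pickets — a fence section. Span 1983 mm holds 6 pickets of 91 mm with 7 equal gaps: ⌊(1983 − 6·91) / 7⌋ = 205 mm.


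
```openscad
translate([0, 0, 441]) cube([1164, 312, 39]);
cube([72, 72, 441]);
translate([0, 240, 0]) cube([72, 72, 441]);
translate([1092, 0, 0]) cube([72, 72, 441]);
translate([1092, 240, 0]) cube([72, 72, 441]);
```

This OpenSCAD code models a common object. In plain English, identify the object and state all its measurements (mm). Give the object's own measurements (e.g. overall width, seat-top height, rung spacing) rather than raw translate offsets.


A long wooden bench with a 1164 mm (x) × 312 mm (y) seat, 39 mm thick, its top surface 480 mm above the floor. Four 72 mm square legs at the seat corners, flush with the edges, run from z = 0 to the seat underside.


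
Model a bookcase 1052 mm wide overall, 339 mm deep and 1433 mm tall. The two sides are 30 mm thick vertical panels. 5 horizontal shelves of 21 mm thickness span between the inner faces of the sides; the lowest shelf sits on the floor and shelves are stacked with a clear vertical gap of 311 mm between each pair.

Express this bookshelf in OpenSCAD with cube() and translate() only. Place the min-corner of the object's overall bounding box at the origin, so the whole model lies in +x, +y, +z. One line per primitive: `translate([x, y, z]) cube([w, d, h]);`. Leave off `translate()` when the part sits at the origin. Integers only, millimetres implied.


cube([30, 339, 1433]);
translate([1022, 0, 0]) cube([30, 339, 1433]);
translate([30, 0, 0]) cube([992, 339, 21]);
translate([30, 0, 332]) cube([992, 339, 21]);
translate([30, 0, 664]) cube([992, 339, 21]);
translate([30, 0, 996]) cube([992, 339, 21]);
translate([30, 0, 1328]) cube([992, 339, 21]);


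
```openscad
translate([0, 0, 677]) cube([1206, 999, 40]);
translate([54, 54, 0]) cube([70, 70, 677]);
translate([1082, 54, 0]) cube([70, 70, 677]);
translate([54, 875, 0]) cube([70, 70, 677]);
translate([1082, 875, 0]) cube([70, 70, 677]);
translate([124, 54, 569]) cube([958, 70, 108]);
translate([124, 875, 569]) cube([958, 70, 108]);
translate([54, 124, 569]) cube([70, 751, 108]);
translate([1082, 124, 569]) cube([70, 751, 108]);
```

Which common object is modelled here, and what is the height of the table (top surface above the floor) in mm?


A table. The table height is 717 mm.

A 1206×999×40 slab sits at z = 677 on four 70 mm square posts — a table. The top surface is at 677 + 40 = 717 mm.


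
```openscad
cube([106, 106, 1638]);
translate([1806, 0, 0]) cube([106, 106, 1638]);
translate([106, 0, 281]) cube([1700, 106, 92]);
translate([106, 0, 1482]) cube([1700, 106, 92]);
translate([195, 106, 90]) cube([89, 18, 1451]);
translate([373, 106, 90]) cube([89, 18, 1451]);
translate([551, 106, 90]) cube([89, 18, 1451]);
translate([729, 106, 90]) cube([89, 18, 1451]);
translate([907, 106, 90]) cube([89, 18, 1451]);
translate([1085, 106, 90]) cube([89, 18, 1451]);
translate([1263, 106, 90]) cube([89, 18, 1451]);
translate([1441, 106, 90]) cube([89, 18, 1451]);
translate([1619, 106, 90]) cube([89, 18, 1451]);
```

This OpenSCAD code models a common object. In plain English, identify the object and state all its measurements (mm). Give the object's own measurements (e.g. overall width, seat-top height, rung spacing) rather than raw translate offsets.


A fence section. Two 106×106 mm posts, 1638 mm tall, stand on the floor with a clear span of 1700 mm between their inner faces. Two horizontal rails of 106×92 mm section span the gap between the posts with their undersides at z = 281 mm and z = 1482 mm, flush with the posts' −y face. 9 pickets, each 89 mm wide, 18 mm thick and 1451 mm tall, are fixed to the +y face of the rails with their bottoms at z = 90 mm, spaced across the span with a 89 mm gap after the −x post and between neighbouring pickets, with 98 mm left before the +x post.


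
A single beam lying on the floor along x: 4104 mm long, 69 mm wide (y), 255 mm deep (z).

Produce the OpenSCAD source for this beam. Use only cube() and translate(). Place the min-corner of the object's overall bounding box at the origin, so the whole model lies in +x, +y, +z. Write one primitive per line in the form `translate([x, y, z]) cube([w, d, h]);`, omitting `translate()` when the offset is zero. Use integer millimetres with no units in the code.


cube([4104, 69, 255]);


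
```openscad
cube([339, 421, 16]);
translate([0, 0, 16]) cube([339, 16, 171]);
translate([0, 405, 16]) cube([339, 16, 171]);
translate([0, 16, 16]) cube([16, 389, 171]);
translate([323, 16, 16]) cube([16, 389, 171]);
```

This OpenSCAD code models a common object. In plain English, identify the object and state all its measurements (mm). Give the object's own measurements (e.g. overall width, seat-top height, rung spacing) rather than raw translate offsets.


An open-topped rectangular box: outside dimensions 339×421×187 mm, with a uniform wall and base thickness of 16 mm. The base is a full 339×421 slab on the floor; four walls sit on top of the base. The front and back walls (the −y and +y sides) span the full width; the two side walls fit between them.


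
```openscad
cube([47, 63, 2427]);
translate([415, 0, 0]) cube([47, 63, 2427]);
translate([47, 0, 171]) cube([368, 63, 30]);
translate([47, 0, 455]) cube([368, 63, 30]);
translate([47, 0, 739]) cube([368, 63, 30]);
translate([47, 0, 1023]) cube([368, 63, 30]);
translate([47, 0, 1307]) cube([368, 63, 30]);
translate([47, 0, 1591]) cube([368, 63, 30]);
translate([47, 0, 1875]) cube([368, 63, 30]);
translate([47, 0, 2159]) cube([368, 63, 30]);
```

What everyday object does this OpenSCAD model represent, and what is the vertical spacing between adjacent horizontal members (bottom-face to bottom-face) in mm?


A ladder. The rung spacing is 284 mm.

Two tall 47×63 posts with 8 short bars between them — a ladder. Adjacent rungs sit at z = 171 and z = 455, so the spacing is 455 − 171 = 284 mm.


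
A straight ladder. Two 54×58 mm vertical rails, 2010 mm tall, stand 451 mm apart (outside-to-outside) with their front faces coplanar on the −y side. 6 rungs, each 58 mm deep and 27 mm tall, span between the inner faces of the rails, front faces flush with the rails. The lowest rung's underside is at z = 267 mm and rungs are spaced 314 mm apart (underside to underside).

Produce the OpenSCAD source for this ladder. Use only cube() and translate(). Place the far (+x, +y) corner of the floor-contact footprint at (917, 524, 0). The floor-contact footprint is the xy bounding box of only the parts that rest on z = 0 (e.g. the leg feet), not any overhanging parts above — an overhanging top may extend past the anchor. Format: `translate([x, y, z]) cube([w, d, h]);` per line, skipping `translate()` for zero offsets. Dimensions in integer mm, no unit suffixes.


translate([466, 466, 0]) cube([54, 58, 2010]);
translate([863, 466, 0]) cube([54, 58, 2010]);
translate([520, 466, 267]) cube([343, 58, 27]);
translate([520, 466, 581]) cube([343, 58, 27]);
translate([520, 466, 895]) cube([343, 58, 27]);
translate([520, 466, 1209]) cube([343, 58, 27]);
translate([520, 466, 1523]) cube([343, 58, 27]);
translate([520, 466, 1837]) cube([343, 58, 27]);


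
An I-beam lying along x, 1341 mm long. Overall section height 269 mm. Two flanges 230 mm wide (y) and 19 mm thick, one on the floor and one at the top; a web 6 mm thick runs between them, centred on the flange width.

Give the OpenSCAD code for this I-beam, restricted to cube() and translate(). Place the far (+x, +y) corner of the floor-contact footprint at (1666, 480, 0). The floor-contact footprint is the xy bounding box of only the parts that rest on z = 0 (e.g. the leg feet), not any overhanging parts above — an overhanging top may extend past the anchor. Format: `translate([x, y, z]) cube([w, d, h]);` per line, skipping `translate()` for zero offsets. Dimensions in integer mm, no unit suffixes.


translate([325, 250, 0]) cube([1341, 230, 19]);
translate([325, 362, 19]) cube([1341, 6, 231]);
translate([325, 250, 250]) cube([1341, 230, 19]);


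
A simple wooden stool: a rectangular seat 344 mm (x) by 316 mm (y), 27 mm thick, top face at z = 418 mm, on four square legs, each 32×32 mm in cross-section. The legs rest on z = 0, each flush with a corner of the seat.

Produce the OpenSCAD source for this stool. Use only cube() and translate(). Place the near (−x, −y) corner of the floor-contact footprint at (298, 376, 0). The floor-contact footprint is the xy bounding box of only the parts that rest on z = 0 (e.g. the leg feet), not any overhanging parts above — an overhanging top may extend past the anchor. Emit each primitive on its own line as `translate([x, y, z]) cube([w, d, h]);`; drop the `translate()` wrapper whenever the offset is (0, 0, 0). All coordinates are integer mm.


translate([298, 376, 391]) cube([344, 316, 27]);
translate([298, 376, 0]) cube([32, 32, 391]);
translate([610, 376, 0]) cube([32, 32, 391]);
translate([298, 660, 0]) cube([32, 32, 391]);
translate([610, 660, 0]) cube([32, 32, 391]);


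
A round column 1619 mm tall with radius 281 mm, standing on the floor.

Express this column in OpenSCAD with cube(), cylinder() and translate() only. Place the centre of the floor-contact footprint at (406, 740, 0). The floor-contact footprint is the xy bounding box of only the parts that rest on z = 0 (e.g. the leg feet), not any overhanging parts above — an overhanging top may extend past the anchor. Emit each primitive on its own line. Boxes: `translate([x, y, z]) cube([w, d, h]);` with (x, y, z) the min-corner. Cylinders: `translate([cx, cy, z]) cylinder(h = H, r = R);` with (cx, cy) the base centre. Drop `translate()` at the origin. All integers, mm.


translate([406, 740, 0]) cylinder(h = 1619, r = 281);


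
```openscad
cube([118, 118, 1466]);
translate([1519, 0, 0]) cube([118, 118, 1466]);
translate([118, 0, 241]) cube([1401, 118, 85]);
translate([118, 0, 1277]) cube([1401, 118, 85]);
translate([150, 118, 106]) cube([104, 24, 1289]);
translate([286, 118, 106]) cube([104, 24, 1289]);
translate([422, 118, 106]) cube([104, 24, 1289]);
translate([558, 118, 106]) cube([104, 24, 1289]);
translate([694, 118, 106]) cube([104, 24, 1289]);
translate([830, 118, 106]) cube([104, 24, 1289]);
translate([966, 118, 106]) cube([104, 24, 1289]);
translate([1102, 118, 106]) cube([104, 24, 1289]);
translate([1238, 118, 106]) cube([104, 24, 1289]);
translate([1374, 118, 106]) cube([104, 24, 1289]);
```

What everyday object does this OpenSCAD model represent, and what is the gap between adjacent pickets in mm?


A fence section. The picket gap is 32 mm.

Two posts, two rails, 10 pickets — a fence section. Span 1401 mm holds 10 pickets of 104 mm with 11 equal gaps: ⌊(1401 − 10·104) / 11⌋ = 32 mm.


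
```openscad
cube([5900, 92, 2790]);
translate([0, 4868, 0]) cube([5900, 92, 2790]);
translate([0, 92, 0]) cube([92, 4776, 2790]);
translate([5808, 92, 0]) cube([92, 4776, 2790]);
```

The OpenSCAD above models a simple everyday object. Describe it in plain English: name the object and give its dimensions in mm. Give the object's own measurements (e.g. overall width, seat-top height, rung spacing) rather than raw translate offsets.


The wall frame of a small rectangular building: four walls, each 2790 mm tall and 92 mm thick, enclosing a footprint 5900 mm (x) by 4960 mm (y) outside-to-outside, with no floor or roof. The front and back walls (the −y and +y sides) span the full width; the two side walls fit between them.


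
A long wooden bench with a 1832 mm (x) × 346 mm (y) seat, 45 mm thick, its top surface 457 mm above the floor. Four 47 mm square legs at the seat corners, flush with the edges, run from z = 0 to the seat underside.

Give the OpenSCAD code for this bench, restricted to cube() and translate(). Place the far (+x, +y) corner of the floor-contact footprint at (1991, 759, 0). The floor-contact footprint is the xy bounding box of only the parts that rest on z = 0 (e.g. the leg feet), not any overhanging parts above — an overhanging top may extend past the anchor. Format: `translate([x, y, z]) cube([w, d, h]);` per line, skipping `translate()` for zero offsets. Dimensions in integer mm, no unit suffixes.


// leg_h = 457 − 45 = 412
translate([159, 413, 412]) cube([1832, 346, 45]);
translate([159, 413, 0]) cube([47, 47, 412]);
translate([159, 712, 0]) cube([47, 47, 412]);
translate([1944, 413, 0]) cube([47, 47, 412]);
translate([1944, 712, 0]) cube([47, 47, 412]);


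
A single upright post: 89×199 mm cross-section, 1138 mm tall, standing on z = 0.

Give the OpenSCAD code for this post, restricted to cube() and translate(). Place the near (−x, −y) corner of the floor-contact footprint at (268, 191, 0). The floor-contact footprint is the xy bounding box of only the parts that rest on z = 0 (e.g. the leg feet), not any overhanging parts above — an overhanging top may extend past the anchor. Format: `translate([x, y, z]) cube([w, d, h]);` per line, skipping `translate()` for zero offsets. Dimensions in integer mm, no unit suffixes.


translate([268, 191, 0]) cube([89, 199, 1138]);


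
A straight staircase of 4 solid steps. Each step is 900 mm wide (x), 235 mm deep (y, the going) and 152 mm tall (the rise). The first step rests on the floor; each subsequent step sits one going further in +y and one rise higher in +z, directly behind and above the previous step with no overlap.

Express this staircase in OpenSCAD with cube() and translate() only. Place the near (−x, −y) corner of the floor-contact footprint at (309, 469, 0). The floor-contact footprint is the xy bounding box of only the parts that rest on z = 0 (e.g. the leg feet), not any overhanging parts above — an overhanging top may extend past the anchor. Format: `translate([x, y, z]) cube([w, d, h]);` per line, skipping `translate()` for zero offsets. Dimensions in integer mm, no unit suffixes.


translate([309, 469, 0]) cube([900, 235, 152]);
translate([309, 704, 152]) cube([900, 235, 152]);
translate([309, 939, 304]) cube([900, 235, 152]);
translate([309, 1174, 456]) cube([900, 235, 152]);


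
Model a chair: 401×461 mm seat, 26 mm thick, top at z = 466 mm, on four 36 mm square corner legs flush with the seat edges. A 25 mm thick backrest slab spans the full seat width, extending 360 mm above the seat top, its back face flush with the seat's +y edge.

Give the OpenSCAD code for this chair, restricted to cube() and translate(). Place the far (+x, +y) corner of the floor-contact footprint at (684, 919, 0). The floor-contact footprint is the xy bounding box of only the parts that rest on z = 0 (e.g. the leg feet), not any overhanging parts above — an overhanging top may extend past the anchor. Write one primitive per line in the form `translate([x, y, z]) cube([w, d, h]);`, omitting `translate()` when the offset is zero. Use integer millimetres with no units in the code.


translate([283, 458, 440]) cube([401, 461, 26]);
translate([283, 458, 0]) cube([36, 36, 440]);
translate([648, 458, 0]) cube([36, 36, 440]);
translate([283, 883, 0]) cube([36, 36, 440]);
translate([648, 883, 0]) cube([36, 36, 440]);
translate([283, 894, 466]) cube([401, 25, 360]);


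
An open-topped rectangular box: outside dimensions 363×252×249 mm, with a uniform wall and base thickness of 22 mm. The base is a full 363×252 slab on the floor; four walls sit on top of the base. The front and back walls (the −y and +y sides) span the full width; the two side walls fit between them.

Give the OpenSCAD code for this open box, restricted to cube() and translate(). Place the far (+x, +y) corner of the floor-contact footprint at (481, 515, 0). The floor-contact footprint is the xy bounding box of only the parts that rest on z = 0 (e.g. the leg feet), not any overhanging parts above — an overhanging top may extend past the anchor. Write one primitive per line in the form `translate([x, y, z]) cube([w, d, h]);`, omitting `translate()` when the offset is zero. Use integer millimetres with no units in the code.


translate([118, 263, 0]) cube([363, 252, 22]);
translate([118, 263, 22]) cube([363, 22, 227]);
translate([118, 493, 22]) cube([363, 22, 227]);
translate([118, 285, 22]) cube([22, 208, 227]);
translate([459, 285, 22]) cube([22, 208, 227]);


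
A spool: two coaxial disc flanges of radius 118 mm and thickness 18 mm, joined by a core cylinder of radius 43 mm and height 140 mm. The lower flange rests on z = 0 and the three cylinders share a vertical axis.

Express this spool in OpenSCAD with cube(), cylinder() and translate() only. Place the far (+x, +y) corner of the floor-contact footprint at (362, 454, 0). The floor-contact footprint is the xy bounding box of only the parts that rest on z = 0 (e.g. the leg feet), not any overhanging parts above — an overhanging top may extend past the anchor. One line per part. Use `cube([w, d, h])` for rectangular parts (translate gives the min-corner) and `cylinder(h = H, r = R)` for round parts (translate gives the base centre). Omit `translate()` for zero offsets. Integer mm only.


translate([244, 336, 0]) cylinder(h = 18, r = 118);
translate([244, 336, 18]) cylinder(h = 140, r = 43);
translate([244, 336, 158]) cylinder(h = 18, r = 118);


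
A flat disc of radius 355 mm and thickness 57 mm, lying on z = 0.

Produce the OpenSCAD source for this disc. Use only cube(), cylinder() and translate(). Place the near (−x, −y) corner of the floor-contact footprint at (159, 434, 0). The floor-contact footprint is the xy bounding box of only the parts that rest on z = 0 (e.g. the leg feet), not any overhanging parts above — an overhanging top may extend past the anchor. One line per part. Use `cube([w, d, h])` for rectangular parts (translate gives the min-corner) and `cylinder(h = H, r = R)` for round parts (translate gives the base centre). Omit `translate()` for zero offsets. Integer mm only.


translate([514, 789, 0]) cylinder(h = 57, r = 355);


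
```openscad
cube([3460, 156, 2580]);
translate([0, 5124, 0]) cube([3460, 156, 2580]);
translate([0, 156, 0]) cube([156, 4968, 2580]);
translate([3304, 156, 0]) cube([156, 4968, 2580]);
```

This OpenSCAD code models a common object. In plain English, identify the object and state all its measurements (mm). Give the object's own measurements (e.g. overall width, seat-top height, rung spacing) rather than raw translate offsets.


The wall frame of a small rectangular building: four walls, each 2580 mm tall and 156 mm thick, enclosing a footprint 3460 mm (x) by 5280 mm (y) outside-to-outside, with no floor or roof. The front and back walls (the −y and +y sides) span the full width; the two side walls fit between them.


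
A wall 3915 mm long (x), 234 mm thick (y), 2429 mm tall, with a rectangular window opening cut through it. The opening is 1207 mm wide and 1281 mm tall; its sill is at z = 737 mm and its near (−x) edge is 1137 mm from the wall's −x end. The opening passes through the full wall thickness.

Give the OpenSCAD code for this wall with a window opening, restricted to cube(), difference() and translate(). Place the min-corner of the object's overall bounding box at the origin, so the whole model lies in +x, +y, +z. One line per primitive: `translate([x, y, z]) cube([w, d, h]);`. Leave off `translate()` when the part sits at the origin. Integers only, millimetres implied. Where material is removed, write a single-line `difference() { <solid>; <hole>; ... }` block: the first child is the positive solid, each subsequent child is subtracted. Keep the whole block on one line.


difference() { cube([3915, 234, 2429]); translate([1137, 0, 737]) cube([1207, 234, 1281]); }


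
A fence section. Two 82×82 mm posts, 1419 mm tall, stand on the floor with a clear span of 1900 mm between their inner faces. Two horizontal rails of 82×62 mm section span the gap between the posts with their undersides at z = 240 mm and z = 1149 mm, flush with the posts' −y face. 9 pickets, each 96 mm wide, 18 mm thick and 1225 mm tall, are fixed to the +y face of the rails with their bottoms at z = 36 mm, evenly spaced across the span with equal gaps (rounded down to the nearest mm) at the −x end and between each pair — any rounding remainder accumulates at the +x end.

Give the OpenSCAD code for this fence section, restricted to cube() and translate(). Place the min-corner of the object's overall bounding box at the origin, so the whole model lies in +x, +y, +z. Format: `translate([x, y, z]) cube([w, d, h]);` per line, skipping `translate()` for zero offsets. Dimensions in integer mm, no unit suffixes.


cube([82, 82, 1419]);
translate([1982, 0, 0]) cube([82, 82, 1419]);
translate([82, 0, 240]) cube([1900, 82, 62]);
translate([82, 0, 1149]) cube([1900, 82, 62]);
translate([185, 82, 36]) cube([96, 18, 1225]);
translate([384, 82, 36]) cube([96, 18, 1225]);
translate([583, 82, 36]) cube([96, 18, 1225]);
translate([782, 82, 36]) cube([96, 18, 1225]);
translate([981, 82, 36]) cube([96, 18, 1225]);
translate([1180, 82, 36]) cube([96, 18, 1225]);
translate([1379, 82, 36]) cube([96, 18, 1225]);
translate([1578, 82, 36]) cube([96, 18, 1225]);
translate([1777, 82, 36]) cube([96, 18, 1225]);


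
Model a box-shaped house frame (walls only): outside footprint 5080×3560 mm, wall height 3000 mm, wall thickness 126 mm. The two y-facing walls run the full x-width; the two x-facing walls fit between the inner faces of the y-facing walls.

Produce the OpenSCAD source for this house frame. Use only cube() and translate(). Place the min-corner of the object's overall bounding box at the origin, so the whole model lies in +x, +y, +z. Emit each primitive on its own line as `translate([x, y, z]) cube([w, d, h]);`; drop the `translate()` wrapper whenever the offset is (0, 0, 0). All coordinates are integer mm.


cube([5080, 126, 3000]);
translate([0, 3434, 0]) cube([5080, 126, 3000]);
translate([0, 126, 0]) cube([126, 3308, 3000]);
translate([4954, 126, 0]) cube([126, 3308, 3000]);


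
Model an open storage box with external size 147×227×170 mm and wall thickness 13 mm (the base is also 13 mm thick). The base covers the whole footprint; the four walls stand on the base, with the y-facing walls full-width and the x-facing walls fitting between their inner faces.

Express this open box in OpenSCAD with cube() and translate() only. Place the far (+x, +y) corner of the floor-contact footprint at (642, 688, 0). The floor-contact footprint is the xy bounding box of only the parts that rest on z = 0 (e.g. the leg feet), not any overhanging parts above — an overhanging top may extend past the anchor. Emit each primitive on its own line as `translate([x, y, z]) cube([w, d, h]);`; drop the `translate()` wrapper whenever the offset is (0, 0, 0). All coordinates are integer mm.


translate([495, 461, 0]) cube([147, 227, 13]);
translate([495, 461, 13]) cube([147, 13, 157]);
translate([495, 675, 13]) cube([147, 13, 157]);
translate([495, 474, 13]) cube([13, 201, 157]);
translate([629, 474, 13]) cube([13, 201, 157]);


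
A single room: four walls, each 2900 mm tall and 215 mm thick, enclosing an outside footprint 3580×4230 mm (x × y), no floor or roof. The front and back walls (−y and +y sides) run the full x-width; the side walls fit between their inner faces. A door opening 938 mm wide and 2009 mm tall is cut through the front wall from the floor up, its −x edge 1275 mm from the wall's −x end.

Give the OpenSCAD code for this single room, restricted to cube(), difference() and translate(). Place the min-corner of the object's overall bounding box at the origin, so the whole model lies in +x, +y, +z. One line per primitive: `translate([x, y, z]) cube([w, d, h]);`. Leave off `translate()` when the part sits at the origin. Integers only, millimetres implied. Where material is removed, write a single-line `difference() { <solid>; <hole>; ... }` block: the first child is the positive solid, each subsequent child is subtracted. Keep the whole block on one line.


difference() { cube([3580, 215, 2900]); translate([1275, 0, 0]) cube([938, 215, 2009]); }
translate([0, 4015, 0]) cube([3580, 215, 2900]);
translate([0, 215, 0]) cube([215, 3800, 2900]);
translate([3365, 215, 0]) cube([215, 3800, 2900]);


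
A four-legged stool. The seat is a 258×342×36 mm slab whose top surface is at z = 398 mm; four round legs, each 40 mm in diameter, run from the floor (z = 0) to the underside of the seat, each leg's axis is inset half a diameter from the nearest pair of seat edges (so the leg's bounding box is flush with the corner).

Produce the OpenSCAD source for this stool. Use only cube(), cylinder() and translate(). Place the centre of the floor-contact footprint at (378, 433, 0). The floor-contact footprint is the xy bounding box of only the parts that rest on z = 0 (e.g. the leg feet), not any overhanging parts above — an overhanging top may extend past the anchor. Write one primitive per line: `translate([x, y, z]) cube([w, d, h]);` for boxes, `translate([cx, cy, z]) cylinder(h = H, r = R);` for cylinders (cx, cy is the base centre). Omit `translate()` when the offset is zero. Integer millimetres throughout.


translate([249, 262, 362]) cube([258, 342, 36]);
translate([269, 282, 0]) cylinder(h = 362, r = 20);
translate([487, 282, 0]) cylinder(h = 362, r = 20);
translate([269, 584, 0]) cylinder(h = 362, r = 20);
translate([487, 584, 0]) cylinder(h = 362, r = 20);


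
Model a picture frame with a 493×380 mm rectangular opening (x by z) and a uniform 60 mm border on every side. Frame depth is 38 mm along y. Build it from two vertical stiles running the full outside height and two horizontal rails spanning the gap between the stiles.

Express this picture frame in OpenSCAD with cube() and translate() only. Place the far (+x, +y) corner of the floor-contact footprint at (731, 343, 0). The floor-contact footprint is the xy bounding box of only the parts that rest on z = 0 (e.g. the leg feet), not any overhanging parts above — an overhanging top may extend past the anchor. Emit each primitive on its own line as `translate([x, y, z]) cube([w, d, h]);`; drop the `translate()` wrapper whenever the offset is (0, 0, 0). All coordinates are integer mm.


translate([118, 305, 0]) cube([60, 38, 500]);
translate([671, 305, 0]) cube([60, 38, 500]);
translate([178, 305, 0]) cube([493, 38, 60]);
translate([178, 305, 440]) cube([493, 38, 60]);


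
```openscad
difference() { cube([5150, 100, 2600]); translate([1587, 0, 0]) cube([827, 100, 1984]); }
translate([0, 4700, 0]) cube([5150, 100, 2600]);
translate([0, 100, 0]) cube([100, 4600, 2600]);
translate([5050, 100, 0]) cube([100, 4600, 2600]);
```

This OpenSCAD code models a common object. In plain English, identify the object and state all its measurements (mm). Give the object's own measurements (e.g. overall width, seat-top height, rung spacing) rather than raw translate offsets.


A single room: four walls, each 2600 mm tall and 100 mm thick, enclosing an outside footprint 5150×4800 mm (x × y), no floor or roof. The front and back walls (−y and +y sides) run the full x-width; the side walls fit between their inner faces. A door opening 827 mm wide and 1984 mm tall is cut through the front wall from the floor up, its −x edge 1587 mm from the wall's −x end.


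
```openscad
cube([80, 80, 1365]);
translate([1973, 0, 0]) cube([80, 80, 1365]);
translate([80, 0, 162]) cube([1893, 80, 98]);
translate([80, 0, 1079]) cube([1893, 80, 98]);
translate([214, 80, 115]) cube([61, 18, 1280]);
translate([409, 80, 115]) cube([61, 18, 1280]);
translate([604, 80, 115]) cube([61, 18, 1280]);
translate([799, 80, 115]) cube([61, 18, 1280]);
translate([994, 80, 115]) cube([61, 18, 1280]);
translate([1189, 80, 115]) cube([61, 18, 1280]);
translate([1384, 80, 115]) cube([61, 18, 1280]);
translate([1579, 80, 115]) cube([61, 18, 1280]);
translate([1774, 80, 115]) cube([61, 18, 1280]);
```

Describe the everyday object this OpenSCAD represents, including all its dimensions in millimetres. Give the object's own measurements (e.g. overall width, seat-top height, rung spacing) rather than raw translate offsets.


A fence section. Two 80×80 mm posts, 1365 mm tall, stand on the floor with a clear span of 1893 mm between their inner faces. Two horizontal rails of 80×98 mm section span the gap between the posts with their undersides at z = 162 mm and z = 1079 mm, flush with the posts' −y face. 9 pickets, each 61 mm wide, 18 mm thick and 1280 mm tall, are fixed to the +y face of the rails with their bottoms at z = 115 mm, spaced across the span with a 134 mm gap after the −x post and between neighbouring pickets, with 138 mm left before the +x post.


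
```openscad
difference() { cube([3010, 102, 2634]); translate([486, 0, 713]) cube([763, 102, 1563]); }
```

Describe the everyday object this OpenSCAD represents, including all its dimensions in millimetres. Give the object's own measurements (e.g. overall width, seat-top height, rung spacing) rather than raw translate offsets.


A wall 3010 mm long (x), 102 mm thick (y), 2634 mm tall, with a rectangular window opening cut through it. The opening is 763 mm wide and 1563 mm tall; its sill is at z = 713 mm and its near (−x) edge is 486 mm from the wall's −x end. The opening passes through the full wall thickness.


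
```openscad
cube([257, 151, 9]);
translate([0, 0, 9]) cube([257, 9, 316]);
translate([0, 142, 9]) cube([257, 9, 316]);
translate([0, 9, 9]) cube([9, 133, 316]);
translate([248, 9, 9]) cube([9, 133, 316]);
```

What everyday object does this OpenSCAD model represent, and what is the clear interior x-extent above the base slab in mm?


An open box. The internal width is 239 mm.

A 257×151 base slab with four walls standing on it — an open box. The base is 257 mm wide and the walls are 9 mm thick, so the internal width is 257 − 2 × 9 = 239 mm.


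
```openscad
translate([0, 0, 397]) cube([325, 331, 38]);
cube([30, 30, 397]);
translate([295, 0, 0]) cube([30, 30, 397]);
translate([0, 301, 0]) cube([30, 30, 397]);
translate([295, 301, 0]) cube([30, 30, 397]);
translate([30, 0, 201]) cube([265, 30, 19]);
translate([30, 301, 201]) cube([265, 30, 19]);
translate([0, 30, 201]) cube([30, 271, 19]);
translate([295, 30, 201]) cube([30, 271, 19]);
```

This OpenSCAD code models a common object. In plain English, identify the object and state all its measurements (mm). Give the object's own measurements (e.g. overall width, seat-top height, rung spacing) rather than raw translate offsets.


A four-legged stool. The seat is a 325×331×38 mm slab whose top surface is at z = 435 mm; four square legs, each 30×30 mm in cross-section, run from the floor (z = 0) to the underside of the seat, each flush with a corner of the seat. Four stretchers, 30 mm wide and 19 mm tall, connect adjacent legs with their undersides at z = 201 mm, each running between the inner faces of the legs it joins and aligned with the legs' outer faces on the other axis.


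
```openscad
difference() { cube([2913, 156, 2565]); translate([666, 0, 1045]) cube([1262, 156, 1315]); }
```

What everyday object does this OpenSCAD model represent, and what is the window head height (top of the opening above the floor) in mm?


A wall with a window opening. The window head height is 2360 mm.

A wall with a rectangular opening subtracted — a window. Sill at z = 1045, opening 1315 mm tall, so the head is at 1045 + 1315 = 2360 mm.


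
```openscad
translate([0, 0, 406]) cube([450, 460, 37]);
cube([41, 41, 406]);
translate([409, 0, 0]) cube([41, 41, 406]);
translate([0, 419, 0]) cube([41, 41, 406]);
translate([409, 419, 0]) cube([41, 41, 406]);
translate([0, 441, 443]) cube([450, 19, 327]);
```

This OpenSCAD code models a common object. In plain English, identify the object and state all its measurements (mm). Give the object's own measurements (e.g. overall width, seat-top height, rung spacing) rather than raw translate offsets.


A chair. The seat is a 450×460×37 mm slab with its top at z = 443 mm, on four 41×41 mm corner legs (flush with the seat edges, standing on z = 0). A flat backrest 19 mm thick, 327 mm tall, spans the full seat width and rises from the seat top along its +y edge, rear face flush with the rear of the seat.


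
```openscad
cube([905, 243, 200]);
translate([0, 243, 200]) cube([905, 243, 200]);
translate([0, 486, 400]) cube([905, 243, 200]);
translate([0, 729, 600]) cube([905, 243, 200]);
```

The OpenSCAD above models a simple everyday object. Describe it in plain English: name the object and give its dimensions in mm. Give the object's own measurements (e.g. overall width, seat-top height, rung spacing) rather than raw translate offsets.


A straight staircase of 4 solid steps. Each step is 905 mm wide (x), 243 mm deep (y, the going) and 200 mm tall (the rise). The first step rests on the floor; each subsequent step sits one going further in +y and one rise higher in +z, directly behind and above the previous step with no overlap.


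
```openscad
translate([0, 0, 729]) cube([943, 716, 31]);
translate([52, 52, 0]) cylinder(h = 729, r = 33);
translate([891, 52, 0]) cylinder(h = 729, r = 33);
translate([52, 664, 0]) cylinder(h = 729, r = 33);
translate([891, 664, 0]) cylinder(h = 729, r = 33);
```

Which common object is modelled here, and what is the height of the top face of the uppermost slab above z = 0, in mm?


A table. The table height is 760 mm.

A 943×716×31 slab sits at z = 729 on four Ø66 mm round legs — a table. The top surface is at 729 + 31 = 760 mm.


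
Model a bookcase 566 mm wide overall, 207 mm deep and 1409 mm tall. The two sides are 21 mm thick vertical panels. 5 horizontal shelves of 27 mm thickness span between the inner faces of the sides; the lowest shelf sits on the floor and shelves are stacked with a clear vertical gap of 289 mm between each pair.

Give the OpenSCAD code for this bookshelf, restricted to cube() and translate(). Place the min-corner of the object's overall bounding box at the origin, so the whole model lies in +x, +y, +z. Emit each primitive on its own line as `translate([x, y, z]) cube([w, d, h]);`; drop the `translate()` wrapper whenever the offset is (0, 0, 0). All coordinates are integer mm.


cube([21, 207, 1409]);
translate([545, 0, 0]) cube([21, 207, 1409]);
translate([21, 0, 0]) cube([524, 207, 27]);
translate([21, 0, 316]) cube([524, 207, 27]);
translate([21, 0, 632]) cube([524, 207, 27]);
translate([21, 0, 948]) cube([524, 207, 27]);
translate([21, 0, 1264]) cube([524, 207, 27]);


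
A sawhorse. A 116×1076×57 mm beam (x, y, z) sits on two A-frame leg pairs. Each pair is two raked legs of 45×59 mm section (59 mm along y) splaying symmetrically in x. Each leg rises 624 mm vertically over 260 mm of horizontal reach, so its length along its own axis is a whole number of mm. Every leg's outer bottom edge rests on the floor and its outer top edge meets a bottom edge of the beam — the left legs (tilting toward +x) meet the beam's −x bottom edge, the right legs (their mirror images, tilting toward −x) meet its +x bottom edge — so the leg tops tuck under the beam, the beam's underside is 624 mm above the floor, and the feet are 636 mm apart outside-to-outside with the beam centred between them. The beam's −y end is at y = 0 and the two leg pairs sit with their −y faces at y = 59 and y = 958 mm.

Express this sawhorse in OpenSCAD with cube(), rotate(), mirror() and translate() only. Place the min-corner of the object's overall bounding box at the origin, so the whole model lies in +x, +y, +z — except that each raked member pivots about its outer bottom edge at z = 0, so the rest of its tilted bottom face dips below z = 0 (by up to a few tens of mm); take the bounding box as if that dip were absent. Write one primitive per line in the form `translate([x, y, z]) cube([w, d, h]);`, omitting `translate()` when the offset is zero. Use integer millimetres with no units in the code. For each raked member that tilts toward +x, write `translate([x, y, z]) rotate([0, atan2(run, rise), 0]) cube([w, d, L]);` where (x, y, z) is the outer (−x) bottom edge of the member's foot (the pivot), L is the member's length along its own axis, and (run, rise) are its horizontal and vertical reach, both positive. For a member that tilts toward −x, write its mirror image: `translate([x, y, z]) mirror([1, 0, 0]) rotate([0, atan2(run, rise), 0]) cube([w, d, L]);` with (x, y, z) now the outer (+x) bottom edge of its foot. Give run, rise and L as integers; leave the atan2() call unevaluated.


translate([260, 0, 624]) cube([116, 1076, 57]);
translate([0, 59, 0]) rotate([0, atan2(260, 624), 0]) cube([45, 59, 676]);
translate([636, 59, 0]) mirror([1, 0, 0]) rotate([0, atan2(260, 624), 0]) cube([45, 59, 676]);
translate([0, 958, 0]) rotate([0, atan2(260, 624), 0]) cube([45, 59, 676]);
translate([636, 958, 0]) mirror([1, 0, 0]) rotate([0, atan2(260, 624), 0]) cube([45, 59, 676]);


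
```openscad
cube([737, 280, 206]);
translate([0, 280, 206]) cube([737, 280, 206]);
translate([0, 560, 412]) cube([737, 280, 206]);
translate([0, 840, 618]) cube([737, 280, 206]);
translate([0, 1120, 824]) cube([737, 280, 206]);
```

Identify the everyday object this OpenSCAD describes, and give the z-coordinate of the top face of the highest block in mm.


A staircase. The total rise is 1030 mm.

5 identical blocks, each offset up and back from the previous — a staircase. Each step is 206 mm tall and there are 5 of them, so the total rise is 5 × 206 = 1030 mm.


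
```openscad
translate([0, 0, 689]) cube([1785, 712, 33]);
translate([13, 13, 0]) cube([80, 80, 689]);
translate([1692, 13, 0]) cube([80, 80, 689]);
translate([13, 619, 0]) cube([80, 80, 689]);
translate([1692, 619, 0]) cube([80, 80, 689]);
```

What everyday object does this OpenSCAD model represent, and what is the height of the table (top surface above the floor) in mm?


A table. The table height is 722 mm.

A 1785×712×33 slab sits at z = 689 on four 80 mm square posts — a table. The top surface is at 689 + 33 = 722 mm.
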